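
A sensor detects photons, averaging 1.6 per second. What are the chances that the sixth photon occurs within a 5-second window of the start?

0.8088

Over the interval, μ = 1.6 × 5 = 8 (a 5-second window = 5 seconds).
The sixth arrival falls in the interval iff at least 6 events occur there: P(S_6 ≤ t) = P(N ≥ 6) = 1 − P(N ≤ 5) ≈ 0.8088.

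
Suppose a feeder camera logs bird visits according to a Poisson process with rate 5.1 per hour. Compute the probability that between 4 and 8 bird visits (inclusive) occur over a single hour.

With mean μ = 5.1 per hour,
P(4 ≤ N ≤ 8) = Σ_{j=4}^{8} e^(−5.1) · 5.1^j/j! ≈ 0.6739.

0.6739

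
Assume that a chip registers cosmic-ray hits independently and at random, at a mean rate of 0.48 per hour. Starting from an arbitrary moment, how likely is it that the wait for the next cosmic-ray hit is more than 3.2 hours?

0.2152

The wait for the next event is exponential with rate λ = 0.48 per hour.
P(T > 3.2) = e^(−λt) = e^(−0.48 × 3.2) = e^(−1.536) ≈ 0.2152.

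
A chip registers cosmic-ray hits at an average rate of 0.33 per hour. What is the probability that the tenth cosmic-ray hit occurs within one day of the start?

0.2735

Over the interval, μ = 0.33 × 24 = 7.92 (a day = 24 hours).
The tenth arrival falls in the interval iff at least 10 events occur there: P(S_10 ≤ t) = P(N ≥ 10) = 1 − P(N ≤ 9) ≈ 0.2735.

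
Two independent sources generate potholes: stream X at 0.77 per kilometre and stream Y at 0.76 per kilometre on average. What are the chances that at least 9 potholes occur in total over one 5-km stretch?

0.3587

Independent Poisson processes superpose: combined rate λ = 0.77 + 0.76 = 1.53 per kilometre.
Over the interval, μ = 1.53 × 5 = 7.65 (a 5-km stretch = 5 kilometres).
P(N ≥ 9) = 1 − P(N ≤ 8) ≈ 0.3587.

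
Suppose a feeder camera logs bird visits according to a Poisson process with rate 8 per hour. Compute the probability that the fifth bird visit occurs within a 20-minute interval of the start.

Over the interval, μ = 8 × 1/3 ≈ 2.66667 (a 20-minute interval = 1/3 hours).
The fifth arrival falls in the interval iff at least 5 events occur there: P(S_5 ≤ t) = P(N ≥ 5) = 1 − P(N ≤ 4) ≈ 0.1322.

0.1322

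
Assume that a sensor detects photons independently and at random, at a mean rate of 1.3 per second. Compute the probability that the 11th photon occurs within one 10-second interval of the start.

0.7483

Over the interval, μ = 1.3 × 10 = 13 (a 10-second interval = 10 seconds).
The 11th arrival falls in the interval iff at least 11 events occur there: P(S_11 ≤ t) = P(N ≥ 11) = 1 − P(N ≤ 10) ≈ 0.7483.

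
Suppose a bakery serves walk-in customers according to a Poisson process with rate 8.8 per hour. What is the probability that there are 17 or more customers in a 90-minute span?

Over the interval, μ = 8.8 × 1.5 = 13.2 (a 90-minute span = 1.5 hours).
P(N ≥ 17) = 1 − P(N ≤ 16) = 1 − Σ_{j=0}^{16} e^(−μ) μ^j/j! ≈ 0.1792.

0.1792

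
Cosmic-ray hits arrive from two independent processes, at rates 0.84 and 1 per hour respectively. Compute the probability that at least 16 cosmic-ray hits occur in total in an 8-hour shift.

0.4033

Independent Poisson processes superpose: combined rate λ = 0.84 + 1 = 1.84 per hour.
Over the interval, μ = 1.84 × 8 = 14.72 (an 8-hour shift = 8 hours).
P(N ≥ 16) = 1 − P(N ≤ 15) ≈ 0.4033.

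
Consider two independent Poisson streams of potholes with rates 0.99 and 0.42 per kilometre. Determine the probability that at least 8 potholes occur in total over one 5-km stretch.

Independent Poisson processes superpose: combined rate λ = 0.99 + 0.42 = 1.41 per kilometre.
Over the interval, μ = 1.41 × 5 = 7.05 (a 5-km stretch = 5 kilometres).
P(N ≥ 8) = 1 − P(N ≤ 7) ≈ 0.4087.

0.4087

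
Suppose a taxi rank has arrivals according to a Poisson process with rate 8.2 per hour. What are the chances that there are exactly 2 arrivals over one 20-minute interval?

Over the interval, μ = 8.2 × 1/3 ≈ 2.73333 (a 20-minute interval = 1/3 hours).
P(N = 2) = e^(−μ) μ^2/2! = e^(−2.73333) · 2.73333^2/2 ≈ 0.2428.

0.2428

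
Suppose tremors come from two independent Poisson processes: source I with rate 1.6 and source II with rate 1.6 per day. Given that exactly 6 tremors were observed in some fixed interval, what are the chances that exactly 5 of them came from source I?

0.0938

Given the total, each event is independently from source I with probability p = λ_I/(λ_I+λ_II) = 1.6/3.2 = 0.5000.
So K ~ Binomial(6, 1.6/3.2): P(K = 5) = C(6,5) · (1.6/3.2)^5 · (1.6/3.2)^1 ≈ 0.0938.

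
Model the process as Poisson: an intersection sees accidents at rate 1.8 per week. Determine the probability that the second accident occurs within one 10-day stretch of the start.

0.7270

Over the interval, μ = 1.8 × 10/7 ≈ 2.57143 (a 10-day stretch = 10/7 weeks).
The second arrival falls in the interval iff at least 2 events occur there: P(S_2 ≤ t) = P(N ≥ 2) = 1 − P(N ≤ 1) ≈ 0.7270.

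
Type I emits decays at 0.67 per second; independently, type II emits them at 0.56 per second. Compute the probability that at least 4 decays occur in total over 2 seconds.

0.2339

Independent Poisson processes superpose: combined rate λ = 0.67 + 0.56 = 1.23 per second.
Over the interval, μ = 1.23 × 2 = 2.46 (2 seconds).
P(N ≥ 4) = 1 − P(N ≤ 3) ≈ 0.2339.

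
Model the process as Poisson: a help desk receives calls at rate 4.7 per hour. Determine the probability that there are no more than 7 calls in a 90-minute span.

0.5913

Over the interval, μ = 4.7 × 1.5 = 7.05 (a 90-minute span = 1.5 hours).
P(N ≤ 7) = Σ_{j=0}^{7} e^(−μ) μ^j/j! ≈ 0.5913.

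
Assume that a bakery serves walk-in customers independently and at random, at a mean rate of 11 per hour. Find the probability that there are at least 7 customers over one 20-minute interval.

Over the interval, μ = 11 × 1/3 ≈ 3.66667 (a 20-minute interval = 1/3 hours).
P(N ≥ 7) = 1 − P(N ≤ 6) = 1 − Σ_{j=0}^{6} e^(−μ) μ^j/j! ≈ 0.0789.

0.0789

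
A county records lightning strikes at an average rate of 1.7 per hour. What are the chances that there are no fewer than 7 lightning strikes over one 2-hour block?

0.0579

Over the interval, μ = 1.7 × 2 = 3.4 (a 2-hour block = 2 hours).
P(N ≥ 7) = 1 − P(N ≤ 6) = 1 − Σ_{j=0}^{6} e^(−μ) μ^j/j! ≈ 0.0579.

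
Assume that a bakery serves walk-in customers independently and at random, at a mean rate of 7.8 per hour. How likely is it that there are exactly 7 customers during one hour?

0.1428

With mean μ = 7.8 per hour,
P(N = 7) = e^(−μ) μ^7/7! = e^(−7.8) · 7.8^7/5040 ≈ 0.1428.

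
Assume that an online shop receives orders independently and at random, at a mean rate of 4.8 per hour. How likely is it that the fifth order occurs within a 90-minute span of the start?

0.8445

Over the interval, μ = 4.8 × 1.5 = 7.2 (a 90-minute span = 1.5 hours).
The fifth arrival falls in the interval iff at least 5 events occur there: P(S_5 ≤ t) = P(N ≥ 5) = 1 − P(N ≤ 4) ≈ 0.8445.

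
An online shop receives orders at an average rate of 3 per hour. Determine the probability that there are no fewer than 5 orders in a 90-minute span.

0.4679

Over the interval, μ = 3 × 1.5 = 4.5 (a 90-minute span = 1.5 hours).
P(N ≥ 5) = 1 − P(N ≤ 4) = 1 − Σ_{j=0}^{4} e^(−μ) μ^j/j! ≈ 0.4679.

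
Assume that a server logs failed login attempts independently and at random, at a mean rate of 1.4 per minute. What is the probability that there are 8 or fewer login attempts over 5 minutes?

0.7291

Over the interval, μ = 1.4 × 5 = 7 (5 minutes).
P(N ≤ 8) = Σ_{j=0}^{8} e^(−μ) μ^j/j! ≈ 0.7291.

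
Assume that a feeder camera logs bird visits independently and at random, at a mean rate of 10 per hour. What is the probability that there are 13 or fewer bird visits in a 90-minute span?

0.3632

Over the interval, μ = 10 × 1.5 = 15 (a 90-minute span = 1.5 hours).
P(N ≤ 13) = Σ_{j=0}^{13} e^(−μ) μ^j/j! ≈ 0.3632.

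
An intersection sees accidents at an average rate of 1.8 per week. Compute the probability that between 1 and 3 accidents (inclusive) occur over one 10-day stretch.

Over the interval, μ = 1.8 × 10/7 ≈ 2.57143 (a 10-day stretch = 10/7 weeks).
P(1 ≤ N ≤ 3) = Σ_{j=1}^{3} e^(−2.57143) · 2.57143^j/j! ≈ 0.6658.

0.6658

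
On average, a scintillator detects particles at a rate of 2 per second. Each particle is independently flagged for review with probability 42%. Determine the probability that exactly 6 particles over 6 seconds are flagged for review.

0.1474

Thinning: the particles that are flagged for review themselves form a Poisson process with rate 0.42 × 2 = 0.84 per second.
Over the interval, μ = 0.84 × 6 = 5.04 (6 seconds).
P(N = 6) = e^(−5.04) · 5.04^6/6! ≈ 0.1474.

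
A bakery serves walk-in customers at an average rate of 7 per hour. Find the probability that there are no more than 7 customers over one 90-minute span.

0.1785

Over the interval, μ = 7 × 1.5 = 10.5 (a 90-minute span = 1.5 hours).
P(N ≤ 7) = Σ_{j=0}^{7} e^(−μ) μ^j/j! ≈ 0.1785.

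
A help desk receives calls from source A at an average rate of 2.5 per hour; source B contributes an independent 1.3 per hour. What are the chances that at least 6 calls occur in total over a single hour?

0.1844

Independent Poisson processes superpose: combined rate λ = 2.5 + 1.3 = 3.8 per hour.
So μ = 3.8.
P(N ≥ 6) = 1 − P(N ≤ 5) ≈ 0.1844.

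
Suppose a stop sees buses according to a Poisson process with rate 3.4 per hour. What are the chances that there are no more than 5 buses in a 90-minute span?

0.5984

Over the interval, μ = 3.4 × 1.5 = 5.1 (a 90-minute span = 1.5 hours).
P(N ≤ 5) = Σ_{j=0}^{5} e^(−μ) μ^j/j! ≈ 0.5984.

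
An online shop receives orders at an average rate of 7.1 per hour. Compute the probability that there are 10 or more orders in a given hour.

With mean μ = 7.1 per hour,
P(N ≥ 10) = 1 − P(N ≤ 9) = 1 − Σ_{j=0}^{9} e^(−μ) μ^j/j! ≈ 0.1798.

0.1798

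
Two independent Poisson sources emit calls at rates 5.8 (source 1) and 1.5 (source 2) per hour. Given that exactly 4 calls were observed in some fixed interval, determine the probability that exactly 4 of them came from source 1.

Given the total, each event is independently from source 1 with probability p = λ_1/(λ_1+λ_2) = 5.8/7.3 ≈ 0.7945.
So K ~ Binomial(4, 5.8/7.3): P(K = 4) = C(4,4) · (5.8/7.3)^4 · (1.5/7.3)^0 ≈ 0.3985.

0.3985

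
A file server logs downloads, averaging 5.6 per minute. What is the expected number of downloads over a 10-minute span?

E[N] = λt = 5.6 × 10 = 56 (a 10-minute span = 10 minutes).

56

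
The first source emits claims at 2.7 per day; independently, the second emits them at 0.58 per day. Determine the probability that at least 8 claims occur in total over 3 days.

Independent Poisson processes superpose: combined rate λ = 2.7 + 0.58 = 3.28 per day.
Over the interval, μ = 3.28 × 3 = 9.84 (3 days).
P(N ≥ 8) = 1 − P(N ≤ 7) ≈ 0.7650.

0.7650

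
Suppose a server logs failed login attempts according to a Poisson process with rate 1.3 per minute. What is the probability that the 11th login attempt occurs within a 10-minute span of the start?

Over the interval, μ = 1.3 × 10 = 13 (a 10-minute span = 10 minutes).
The 11th arrival falls in the interval iff at least 11 events occur there: P(S_11 ≤ t) = P(N ≥ 11) = 1 − P(N ≤ 10) ≈ 0.7483.

0.7483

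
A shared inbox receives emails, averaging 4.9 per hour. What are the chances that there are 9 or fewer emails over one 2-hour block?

Over the interval, μ = 4.9 × 2 = 9.8 (a 2-hour block = 2 hours).
P(N ≤ 9) = Σ_{j=0}^{9} e^(−μ) μ^j/j! ≈ 0.4832.

0.4832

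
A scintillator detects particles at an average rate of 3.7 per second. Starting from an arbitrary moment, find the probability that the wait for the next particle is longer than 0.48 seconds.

0.1693

The wait for the next event is exponential with rate λ = 3.7 per second.
P(T > 0.48) = e^(−λt) = e^(−3.7 × 0.48) = e^(−1.776) ≈ 0.1693.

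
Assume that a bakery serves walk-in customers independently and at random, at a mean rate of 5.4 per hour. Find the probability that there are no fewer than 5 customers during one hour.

With mean μ = 5.4 per hour,
P(N ≥ 5) = 1 − P(N ≤ 4) = 1 − Σ_{j=0}^{4} e^(−μ) μ^j/j! ≈ 0.6267.

0.6267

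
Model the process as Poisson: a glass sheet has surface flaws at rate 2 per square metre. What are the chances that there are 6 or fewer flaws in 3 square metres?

Over the interval, μ = 2 × 3 = 6 (3 square metres).
P(N ≤ 6) = Σ_{j=0}^{6} e^(−μ) μ^j/j! ≈ 0.6063.

0.6063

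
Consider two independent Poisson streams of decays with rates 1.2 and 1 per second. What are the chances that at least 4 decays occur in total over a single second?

Independent Poisson processes superpose: combined rate λ = 1.2 + 1 = 2.2 per second.
So μ = 2.2.
P(N ≥ 4) = 1 − P(N ≤ 3) ≈ 0.1806.

0.1806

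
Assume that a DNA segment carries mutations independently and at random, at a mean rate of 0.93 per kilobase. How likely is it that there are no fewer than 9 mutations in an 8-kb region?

0.3298

Over the interval, μ = 0.93 × 8 = 7.44 (an 8-kb region = 8 kilobases).
P(N ≥ 9) = 1 − P(N ≤ 8) = 1 − Σ_{j=0}^{8} e^(−μ) μ^j/j! ≈ 0.3298.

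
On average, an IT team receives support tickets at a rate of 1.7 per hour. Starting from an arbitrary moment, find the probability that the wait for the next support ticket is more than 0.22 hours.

0.6880

The wait for the next event is exponential with rate λ = 1.7 per hour.
P(T > 0.22) = e^(−λt) = e^(−1.7 × 0.22) = e^(−0.374) ≈ 0.6880.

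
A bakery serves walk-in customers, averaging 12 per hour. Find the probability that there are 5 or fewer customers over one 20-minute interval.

0.7851

Over the interval, μ = 12 × 1/3 = 4 (a 20-minute interval = 1/3 hours).
P(N ≤ 5) = Σ_{j=0}^{5} e^(−μ) μ^j/j! ≈ 0.7851.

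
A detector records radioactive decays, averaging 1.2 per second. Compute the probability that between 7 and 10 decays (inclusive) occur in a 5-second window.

Over the interval, μ = 1.2 × 5 = 6 (a 5-second window = 5 seconds).
P(7 ≤ N ≤ 10) = Σ_{j=7}^{10} e^(−6) · 6^j/j! ≈ 0.3511.

0.3511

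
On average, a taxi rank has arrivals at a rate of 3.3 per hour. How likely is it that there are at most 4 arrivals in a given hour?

With mean μ = 3.3 per hour,
P(N ≤ 4) = Σ_{j=0}^{4} e^(−μ) μ^j/j! ≈ 0.7626.

0.7626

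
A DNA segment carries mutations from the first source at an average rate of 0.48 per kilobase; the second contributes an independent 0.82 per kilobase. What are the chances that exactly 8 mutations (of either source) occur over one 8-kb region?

Independent Poisson processes superpose: combined rate λ = 0.48 + 0.82 = 1.3 per kilobase.
Over the interval, μ = 1.3 × 8 = 10.4 (an 8-kb region = 8 kilobases).
P(N = 8) = e^(−10.4) · 10.4^8/8! ≈ 0.1033.

0.1033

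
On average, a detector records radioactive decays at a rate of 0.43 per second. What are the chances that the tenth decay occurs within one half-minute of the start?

0.8275

Over the interval, μ = 0.43 × 30 = 12.9 (a half-minute = 30 seconds).
The tenth arrival falls in the interval iff at least 10 events occur there: P(S_10 ≤ t) = P(N ≥ 10) = 1 − P(N ≤ 9) ≈ 0.8275.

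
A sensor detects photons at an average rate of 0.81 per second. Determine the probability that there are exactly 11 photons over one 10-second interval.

Over the interval, μ = 0.81 × 10 = 8.1 (a 10-second interval = 10 seconds).
P(N = 11) = e^(−μ) μ^11/11! = e^(−8.1) · 8.1^11/39916800 ≈ 0.0749.

0.0749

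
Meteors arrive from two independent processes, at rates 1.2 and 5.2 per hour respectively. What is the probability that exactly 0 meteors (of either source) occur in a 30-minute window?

Independent Poisson processes superpose: combined rate λ = 1.2 + 5.2 = 6.4 per hour.
Over the interval, μ = 6.4 × 0.5 = 3.2 (a 30-minute window = 0.5 hours).
P(N = 0) = e^(−3.2) · 3.2^0/0! ≈ 0.0408.

0.0408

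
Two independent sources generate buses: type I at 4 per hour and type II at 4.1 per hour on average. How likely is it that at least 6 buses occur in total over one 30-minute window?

0.2227

Independent Poisson processes superpose: combined rate λ = 4 + 4.1 = 8.1 per hour.
Over the interval, μ = 8.1 × 0.5 = 4.05 (a 30-minute window = 0.5 hours).
P(N ≥ 6) = 1 − P(N ≤ 5) ≈ 0.2227.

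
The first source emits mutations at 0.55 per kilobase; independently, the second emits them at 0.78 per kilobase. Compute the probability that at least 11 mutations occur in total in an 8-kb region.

Independent Poisson processes superpose: combined rate λ = 0.55 + 0.78 = 1.33 per kilobase.
Over the interval, μ = 1.33 × 8 = 10.64 (an 8-kb region = 8 kilobases).
P(N ≥ 11) = 1 − P(N ≤ 10) ≈ 0.4965.

0.4965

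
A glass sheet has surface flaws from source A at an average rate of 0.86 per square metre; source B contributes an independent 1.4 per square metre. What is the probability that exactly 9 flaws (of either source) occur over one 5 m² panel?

0.1024

Independent Poisson processes superpose: combined rate λ = 0.86 + 1.4 = 2.26 per square metre.
Over the interval, μ = 2.26 × 5 = 11.3 (a 5 m² panel = 5 square metres).
P(N = 9) = e^(−11.3) · 11.3^9/9! ≈ 0.1024.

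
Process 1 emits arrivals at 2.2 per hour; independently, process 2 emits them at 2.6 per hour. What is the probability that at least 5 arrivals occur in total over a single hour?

0.5237

Independent Poisson processes superpose: combined rate λ = 2.2 + 2.6 = 4.8 per hour.
So μ = 4.8.
P(N ≥ 5) = 1 − P(N ≤ 4) ≈ 0.5237.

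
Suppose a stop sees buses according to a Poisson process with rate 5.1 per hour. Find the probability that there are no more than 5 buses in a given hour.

0.5984

With mean μ = 5.1 per hour,
P(N ≤ 5) = Σ_{j=0}^{5} e^(−μ) μ^j/j! ≈ 0.5984.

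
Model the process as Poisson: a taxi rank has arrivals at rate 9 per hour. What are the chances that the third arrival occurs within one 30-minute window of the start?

Over the interval, μ = 9 × 0.5 = 4.5 (a 30-minute window = 0.5 hours).
The third arrival falls in the interval iff at least 3 events occur there: P(S_3 ≤ t) = P(N ≥ 3) = 1 − P(N ≤ 2) ≈ 0.8264.

0.8264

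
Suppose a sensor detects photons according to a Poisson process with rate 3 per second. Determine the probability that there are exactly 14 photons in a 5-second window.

Over the interval, μ = 3 × 5 = 15 (a 5-second window = 5 seconds).
P(N = 14) = e^(−μ) μ^14/14! = e^(−15) · 15^14/87178291200 ≈ 0.1024.

0.1024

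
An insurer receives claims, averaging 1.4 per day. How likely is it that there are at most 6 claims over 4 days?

Over the interval, μ = 1.4 × 4 = 5.6 (4 days).
P(N ≤ 6) = Σ_{j=0}^{6} e^(−μ) μ^j/j! ≈ 0.6703.

0.6703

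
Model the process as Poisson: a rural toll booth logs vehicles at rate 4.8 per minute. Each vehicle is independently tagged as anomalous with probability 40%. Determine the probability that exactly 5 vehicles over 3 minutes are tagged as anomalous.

0.1665

Thinning: the vehicles that are tagged as anomalous themselves form a Poisson process with rate 0.4 × 4.8 = 1.92 per minute.
Over the interval, μ = 1.92 × 3 = 5.76 (3 minutes).
P(N = 5) = e^(−5.76) · 5.76^5/5! ≈ 0.1665.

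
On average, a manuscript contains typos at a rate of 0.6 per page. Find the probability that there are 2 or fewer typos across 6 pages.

Over the interval, μ = 0.6 × 6 = 3.6 (6 pages).
P(N ≤ 2) = Σ_{j=0}^{2} e^(−μ) μ^j/j! ≈ 0.3027.

0.3027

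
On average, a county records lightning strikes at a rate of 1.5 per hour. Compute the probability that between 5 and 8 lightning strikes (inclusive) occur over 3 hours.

0.4276

Over the interval, μ = 1.5 × 3 = 4.5 (3 hours).
P(5 ≤ N ≤ 8) = Σ_{j=5}^{8} e^(−4.5) · 4.5^j/j! ≈ 0.4276.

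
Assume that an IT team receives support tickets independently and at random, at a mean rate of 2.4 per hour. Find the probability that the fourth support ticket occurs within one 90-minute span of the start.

0.4848

Over the interval, μ = 2.4 × 1.5 = 3.6 (a 90-minute span = 1.5 hours).
The fourth arrival falls in the interval iff at least 4 events occur there: P(S_4 ≤ t) = P(N ≥ 4) = 1 − P(N ≤ 3) ≈ 0.4848.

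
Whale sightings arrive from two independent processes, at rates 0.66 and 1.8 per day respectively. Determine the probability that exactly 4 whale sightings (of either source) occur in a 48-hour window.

0.1782

Independent Poisson processes superpose: combined rate λ = 0.66 + 1.8 = 2.46 per day.
Over the interval, μ = 2.46 × 2 = 4.92 (a 48-hour window = 2 days).
P(N = 4) = e^(−4.92) · 4.92^4/4! ≈ 0.1782.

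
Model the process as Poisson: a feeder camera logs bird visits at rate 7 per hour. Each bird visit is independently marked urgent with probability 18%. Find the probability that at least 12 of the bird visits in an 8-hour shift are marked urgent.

0.3124

Thinning: the bird visits that are marked urgent themselves form a Poisson process with rate 0.18 × 7 = 1.26 per hour.
Over the interval, μ = 1.26 × 8 = 10.08 (an 8-hour shift = 8 hours).
P(N ≥ 12) = 1 − P(N ≤ 11) ≈ 0.3124.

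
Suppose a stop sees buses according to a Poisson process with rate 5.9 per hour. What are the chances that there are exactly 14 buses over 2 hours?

Over the interval, μ = 5.9 × 2 = 11.8 (2 hours).
P(N = 14) = e^(−μ) μ^14/14! = e^(−11.8) · 11.8^14/87178291200 ≈ 0.0874.

0.0874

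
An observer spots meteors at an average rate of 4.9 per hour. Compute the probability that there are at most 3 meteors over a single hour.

0.2793

With mean μ = 4.9 per hour,
P(N ≤ 3) = Σ_{j=0}^{3} e^(−μ) μ^j/j! ≈ 0.2793.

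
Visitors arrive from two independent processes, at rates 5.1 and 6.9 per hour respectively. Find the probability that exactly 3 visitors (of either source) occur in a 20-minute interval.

0.1954

Independent Poisson processes superpose: combined rate λ = 5.1 + 6.9 = 12 per hour.
Over the interval, μ = 12 × 1/3 = 4 (a 20-minute interval = 1/3 hours).
P(N = 3) = e^(−4) · 4^3/3! ≈ 0.1954.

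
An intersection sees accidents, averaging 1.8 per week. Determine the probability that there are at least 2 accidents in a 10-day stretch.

Over the interval, μ = 1.8 × 10/7 ≈ 2.57143 (a 10-day stretch = 10/7 weeks).
P(N ≥ 2) = 1 − P(N ≤ 1) = 1 − Σ_{j=0}^{1} e^(−μ) μ^j/j! ≈ 0.7270.

0.7270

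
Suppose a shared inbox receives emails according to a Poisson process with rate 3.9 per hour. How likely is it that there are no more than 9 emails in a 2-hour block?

Over the interval, μ = 3.9 × 2 = 7.8 (a 2-hour block = 2 hours).
P(N ≤ 9) = Σ_{j=0}^{9} e^(−μ) μ^j/j! ≈ 0.7411.

0.7411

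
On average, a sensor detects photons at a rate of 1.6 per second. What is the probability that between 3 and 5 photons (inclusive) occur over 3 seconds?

0.5085

Over the interval, μ = 1.6 × 3 = 4.8 (3 seconds).
P(3 ≤ N ≤ 5) = Σ_{j=3}^{5} e^(−4.8) · 4.8^j/j! ≈ 0.5085.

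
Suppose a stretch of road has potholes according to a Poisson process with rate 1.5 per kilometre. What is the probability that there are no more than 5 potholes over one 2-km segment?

0.9161

Over the interval, μ = 1.5 × 2 = 3 (a 2-km segment = 2 kilometres).
P(N ≤ 5) = Σ_{j=0}^{5} e^(−μ) μ^j/j! ≈ 0.9161.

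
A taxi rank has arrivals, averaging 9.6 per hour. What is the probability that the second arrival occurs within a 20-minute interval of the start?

Over the interval, μ = 9.6 × 1/3 = 3.2 (a 20-minute interval = 1/3 hours).
The second arrival falls in the interval iff at least 2 events occur there: P(S_2 ≤ t) = P(N ≥ 2) = 1 − P(N ≤ 1) ≈ 0.8288.

0.8288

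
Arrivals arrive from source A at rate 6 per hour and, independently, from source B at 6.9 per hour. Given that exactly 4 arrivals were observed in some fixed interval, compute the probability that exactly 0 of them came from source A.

0.0819

Given the total, each event is independently from source A with probability p = λ_A/(λ_A+λ_B) = 6/12.9 ≈ 0.4651.
So K ~ Binomial(4, 6/12.9): P(K = 0) = C(4,0) · (6/12.9)^0 · (6.9/12.9)^4 ≈ 0.0819.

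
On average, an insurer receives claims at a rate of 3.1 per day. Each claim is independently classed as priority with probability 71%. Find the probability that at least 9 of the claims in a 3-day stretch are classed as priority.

Thinning: the claims that are classed as priority themselves form a Poisson process with rate 0.71 × 3.1 = 2.201 per day.
Over the interval, μ = 2.201 × 3 = 6.603 (a 3-day stretch = 3 days).
P(N ≥ 9) = 1 − P(N ≤ 8) ≈ 0.2208.

0.2208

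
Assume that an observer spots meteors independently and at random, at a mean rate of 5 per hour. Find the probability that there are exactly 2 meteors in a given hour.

0.0842

With mean μ = 5 per hour,
P(N = 2) = e^(−μ) μ^2/2! = e^(−5) · 5^2/2 ≈ 0.0842.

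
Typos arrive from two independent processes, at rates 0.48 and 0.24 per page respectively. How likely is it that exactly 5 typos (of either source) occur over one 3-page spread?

Independent Poisson processes superpose: combined rate λ = 0.48 + 0.24 = 0.72 per page.
Over the interval, μ = 0.72 × 3 = 2.16 (a 3-page spread = 3 pages).
P(N = 5) = e^(−2.16) · 2.16^5/5! ≈ 0.0452.

0.0452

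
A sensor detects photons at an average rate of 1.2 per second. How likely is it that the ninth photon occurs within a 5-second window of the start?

0.1528

Over the interval, μ = 1.2 × 5 = 6 (a 5-second window = 5 seconds).
The ninth arrival falls in the interval iff at least 9 events occur there: P(S_9 ≤ t) = P(N ≥ 9) = 1 − P(N ≤ 8) ≈ 0.1528.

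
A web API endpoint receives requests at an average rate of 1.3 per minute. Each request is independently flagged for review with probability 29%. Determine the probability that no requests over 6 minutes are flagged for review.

0.1041

Thinning: the requests that are flagged for review themselves form a Poisson process with rate 0.29 × 1.3 = 0.377 per minute.
Over the interval, μ = 0.377 × 6 = 2.262 (6 minutes).
P(N = 0) = e^(−2.262) · 2.262^0/0! ≈ 0.1041.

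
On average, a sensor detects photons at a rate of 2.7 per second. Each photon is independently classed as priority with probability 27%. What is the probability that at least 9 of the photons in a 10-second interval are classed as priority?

Thinning: the photons that are classed as priority themselves form a Poisson process with rate 0.27 × 2.7 = 0.729 per second.
Over the interval, μ = 0.729 × 10 = 7.29 (a 10-second interval = 10 seconds).
P(N ≥ 9) = 1 − P(N ≤ 8) ≈ 0.3094.

0.3094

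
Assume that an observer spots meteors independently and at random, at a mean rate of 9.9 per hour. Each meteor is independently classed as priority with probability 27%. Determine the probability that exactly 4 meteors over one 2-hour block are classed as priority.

0.1622

Thinning: the meteors that are classed as priority themselves form a Poisson process with rate 0.27 × 9.9 = 2.673 per hour.
Over the interval, μ = 2.673 × 2 = 5.346 (a 2-hour block = 2 hours).
P(N = 4) = e^(−5.346) · 5.346^4/4! ≈ 0.1622.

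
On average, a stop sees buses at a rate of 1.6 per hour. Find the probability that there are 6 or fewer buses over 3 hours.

Over the interval, μ = 1.6 × 3 = 4.8 (3 hours).
P(N ≤ 6) = Σ_{j=0}^{6} e^(−μ) μ^j/j! ≈ 0.7908.

0.7908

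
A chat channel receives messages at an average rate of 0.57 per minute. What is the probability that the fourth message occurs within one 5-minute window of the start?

Over the interval, μ = 0.57 × 5 = 2.85 (a 5-minute window = 5 minutes).
The fourth arrival falls in the interval iff at least 4 events occur there: P(S_4 ≤ t) = P(N ≥ 4) = 1 − P(N ≤ 3) ≈ 0.3192.

0.3192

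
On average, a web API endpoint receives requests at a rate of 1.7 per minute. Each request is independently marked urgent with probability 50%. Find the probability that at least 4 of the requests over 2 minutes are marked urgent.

0.0932

Thinning: the requests that are marked urgent themselves form a Poisson process with rate 0.5 × 1.7 = 0.85 per minute.
Over the interval, μ = 0.85 × 2 = 1.7 (2 minutes).
P(N ≥ 4) = 1 − P(N ≤ 3) ≈ 0.0932.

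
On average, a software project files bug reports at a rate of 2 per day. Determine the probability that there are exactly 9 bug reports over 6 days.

Over the interval, μ = 2 × 6 = 12 (6 days).
P(N = 9) = e^(−μ) μ^9/9! = e^(−12) · 12^9/362880 ≈ 0.0874.

0.0874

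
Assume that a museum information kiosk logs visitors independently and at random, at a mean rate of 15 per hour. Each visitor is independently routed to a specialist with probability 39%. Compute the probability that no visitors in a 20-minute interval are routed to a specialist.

0.1423

Thinning: the visitors that are routed to a specialist themselves form a Poisson process with rate 0.39 × 15 = 5.85 per hour.
Over the interval, μ = 5.85 × 1/3 = 1.95 (a 20-minute interval = 1/3 hours).
P(N = 0) = e^(−1.95) · 1.95^0/0! ≈ 0.1423.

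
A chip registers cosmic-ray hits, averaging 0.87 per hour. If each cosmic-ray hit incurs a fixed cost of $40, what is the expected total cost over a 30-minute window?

E[N] = 0.87 × 0.5 = 0.435 (a 30-minute window = 0.5 hours); E[cost] = 0.435 × $40 = $17.4.

$17.4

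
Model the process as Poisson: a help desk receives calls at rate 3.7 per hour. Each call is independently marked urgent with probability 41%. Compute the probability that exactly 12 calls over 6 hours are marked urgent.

0.0752

Thinning: the calls that are marked urgent themselves form a Poisson process with rate 0.41 × 3.7 = 1.517 per hour.
Over the interval, μ = 1.517 × 6 = 9.102 (6 hours).
P(N = 12) = e^(−9.102) · 9.102^12/12! ≈ 0.0752.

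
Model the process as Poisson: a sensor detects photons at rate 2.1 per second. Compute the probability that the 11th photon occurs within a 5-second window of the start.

0.4793

Over the interval, μ = 2.1 × 5 = 10.5 (a 5-second window = 5 seconds).
The 11th arrival falls in the interval iff at least 11 events occur there: P(S_11 ≤ t) = P(N ≥ 11) = 1 − P(N ≤ 10) ≈ 0.4793.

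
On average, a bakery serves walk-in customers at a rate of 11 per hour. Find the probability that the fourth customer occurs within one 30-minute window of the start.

0.7983

Over the interval, μ = 11 × 0.5 = 5.5 (a 30-minute window = 0.5 hours).
The fourth arrival falls in the interval iff at least 4 events occur there: P(S_4 ≤ t) = P(N ≥ 4) = 1 − P(N ≤ 3) ≈ 0.7983.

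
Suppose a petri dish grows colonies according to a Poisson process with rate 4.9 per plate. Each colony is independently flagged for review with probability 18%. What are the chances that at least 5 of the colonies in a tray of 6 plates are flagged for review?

Thinning: the colonies that are flagged for review themselves form a Poisson process with rate 0.18 × 4.9 = 0.882 per plate.
Over the interval, μ = 0.882 × 6 = 5.292 (a tray of 6 plates = 6 plates).
P(N ≥ 5) = 1 − P(N ≤ 4) ≈ 0.6092.

0.6092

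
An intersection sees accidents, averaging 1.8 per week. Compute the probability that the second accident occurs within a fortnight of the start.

Over the interval, μ = 1.8 × 2 = 3.6 (a fortnight = 2 weeks).
The second arrival falls in the interval iff at least 2 events occur there: P(S_2 ≤ t) = P(N ≥ 2) = 1 − P(N ≤ 1) ≈ 0.8743.

0.8743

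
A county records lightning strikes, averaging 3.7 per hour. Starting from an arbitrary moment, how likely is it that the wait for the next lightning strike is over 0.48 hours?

0.1693

The wait for the next event is exponential with rate λ = 3.7 per hour.
P(T > 0.48) = e^(−λt) = e^(−3.7 × 0.48) = e^(−1.776) ≈ 0.1693.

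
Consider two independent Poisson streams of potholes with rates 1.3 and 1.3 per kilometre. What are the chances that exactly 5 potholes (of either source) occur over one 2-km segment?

Independent Poisson processes superpose: combined rate λ = 1.3 + 1.3 = 2.6 per kilometre.
Over the interval, μ = 2.6 × 2 = 5.2 (a 2-km segment = 2 kilometres).
P(N = 5) = e^(−5.2) · 5.2^5/5! ≈ 0.1748.

0.1748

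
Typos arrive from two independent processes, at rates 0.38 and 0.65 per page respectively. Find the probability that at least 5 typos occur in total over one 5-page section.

Independent Poisson processes superpose: combined rate λ = 0.38 + 0.65 = 1.03 per page.
Over the interval, μ = 1.03 × 5 = 5.15 (a 5-page section = 5 pages).
P(N ≥ 5) = 1 − P(N ≤ 4) ≈ 0.5854.

0.5854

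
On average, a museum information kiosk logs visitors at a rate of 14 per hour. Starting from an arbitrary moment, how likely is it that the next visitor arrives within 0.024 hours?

0.2854

Inter-arrival times are exponential with rate λ = 14 per hour.
P(T ≤ 0.024) = 1 − e^(−λt) = 1 − e^(−14 × 0.024) = 1 − e^(−0.336) ≈ 0.2854.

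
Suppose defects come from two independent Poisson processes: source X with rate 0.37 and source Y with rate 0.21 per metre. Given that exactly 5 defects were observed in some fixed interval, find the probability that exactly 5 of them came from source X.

0.1056

Given the total, each event is independently from source X with probability p = λ_X/(λ_X+λ_Y) = 0.37/0.58 ≈ 0.6379.
So K ~ Binomial(5, 0.37/0.58): P(K = 5) = C(5,5) · (0.37/0.58)^5 · (0.21/0.58)^0 ≈ 0.1056.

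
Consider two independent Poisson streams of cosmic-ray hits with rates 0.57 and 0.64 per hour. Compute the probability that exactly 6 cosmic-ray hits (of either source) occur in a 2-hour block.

0.0248

Independent Poisson processes superpose: combined rate λ = 0.57 + 0.64 = 1.21 per hour.
Over the interval, μ = 1.21 × 2 = 2.42 (a 2-hour block = 2 hours).
P(N = 6) = e^(−2.42) · 2.42^6/6! ≈ 0.0248.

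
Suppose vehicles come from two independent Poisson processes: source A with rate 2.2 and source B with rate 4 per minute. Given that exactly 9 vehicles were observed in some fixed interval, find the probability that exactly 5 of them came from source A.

Given the total, each event is independently from source A with probability p = λ_A/(λ_A+λ_B) = 2.2/6.2 ≈ 0.3548.
So K ~ Binomial(9, 2.2/6.2): P(K = 5) = C(9,5) · (2.2/6.2)^5 · (4/6.2)^4 ≈ 0.1228.

0.1228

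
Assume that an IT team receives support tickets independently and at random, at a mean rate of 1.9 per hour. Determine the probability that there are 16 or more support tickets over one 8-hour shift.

Over the interval, μ = 1.9 × 8 = 15.2 (an 8-hour shift = 8 hours).
P(N ≥ 16) = 1 − P(N ≤ 15) = 1 − Σ_{j=0}^{15} e^(−μ) μ^j/j! ≈ 0.4524.

0.4524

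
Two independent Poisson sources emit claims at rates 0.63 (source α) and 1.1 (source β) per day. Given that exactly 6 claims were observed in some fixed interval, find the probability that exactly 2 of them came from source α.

0.3251

Given the total, each event is independently from source α with probability p = λ_α/(λ_α+λ_β) = 0.63/1.73 ≈ 0.3642.
So K ~ Binomial(6, 0.63/1.73): P(K = 2) = C(6,2) · (0.63/1.73)^2 · (1.1/1.73)^4 ≈ 0.3251.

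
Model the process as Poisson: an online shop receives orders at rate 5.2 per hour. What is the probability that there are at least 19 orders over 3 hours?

0.2253

Over the interval, μ = 5.2 × 3 = 15.6 (3 hours).
P(N ≥ 19) = 1 − P(N ≤ 18) = 1 − Σ_{j=0}^{18} e^(−μ) μ^j/j! ≈ 0.2253.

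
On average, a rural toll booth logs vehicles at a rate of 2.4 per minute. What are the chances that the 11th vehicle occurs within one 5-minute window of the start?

0.6528

Over the interval, μ = 2.4 × 5 = 12 (a 5-minute window = 5 minutes).
The 11th arrival falls in the interval iff at least 11 events occur there: P(S_11 ≤ t) = P(N ≥ 11) = 1 − P(N ≤ 10) ≈ 0.6528.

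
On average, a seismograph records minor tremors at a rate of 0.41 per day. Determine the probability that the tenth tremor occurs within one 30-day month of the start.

Over the interval, μ = 0.41 × 30 = 12.3 (a 30-day month = 30 days).
The tenth arrival falls in the interval iff at least 10 events occur there: P(S_10 ≤ t) = P(N ≥ 10) = 1 − P(N ≤ 9) ≈ 0.7828.

0.7828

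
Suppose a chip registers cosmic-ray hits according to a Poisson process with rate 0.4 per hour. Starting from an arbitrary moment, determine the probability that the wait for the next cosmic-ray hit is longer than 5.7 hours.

The wait for the next event is exponential with rate λ = 0.4 per hour.
P(T > 5.7) = e^(−λt) = e^(−0.4 × 5.7) = e^(−2.28) ≈ 0.1023.

0.1023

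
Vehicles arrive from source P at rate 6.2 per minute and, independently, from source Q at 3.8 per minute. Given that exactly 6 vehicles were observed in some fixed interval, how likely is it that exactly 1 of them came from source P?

Given the total, each event is independently from source P with probability p = λ_P/(λ_P+λ_Q) = 6.2/10 = 0.6200.
So K ~ Binomial(6, 6.2/10): P(K = 1) = C(6,1) · (6.2/10)^1 · (3.8/10)^5 ≈ 0.0295.

0.0295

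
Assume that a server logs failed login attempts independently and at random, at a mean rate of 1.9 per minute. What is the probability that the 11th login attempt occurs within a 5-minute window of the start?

0.3547

Over the interval, μ = 1.9 × 5 = 9.5 (a 5-minute window = 5 minutes).
The 11th arrival falls in the interval iff at least 11 events occur there: P(S_11 ≤ t) = P(N ≥ 11) = 1 − P(N ≤ 10) ≈ 0.3547.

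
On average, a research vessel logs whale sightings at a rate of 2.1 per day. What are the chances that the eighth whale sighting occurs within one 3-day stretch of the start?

Over the interval, μ = 2.1 × 3 = 6.3 (a 3-day stretch = 3 days).
The eighth arrival falls in the interval iff at least 8 events occur there: P(S_8 ≤ t) = P(N ≥ 8) = 1 − P(N ≤ 7) ≈ 0.2983.

0.2983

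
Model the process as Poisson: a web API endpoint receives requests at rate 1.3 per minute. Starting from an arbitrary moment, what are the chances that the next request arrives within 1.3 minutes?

Inter-arrival times are exponential with rate λ = 1.3 per minute.
P(T ≤ 1.3) = 1 − e^(−λt) = 1 − e^(−1.3 × 1.3) = 1 − e^(−1.69) ≈ 0.8155.

0.8155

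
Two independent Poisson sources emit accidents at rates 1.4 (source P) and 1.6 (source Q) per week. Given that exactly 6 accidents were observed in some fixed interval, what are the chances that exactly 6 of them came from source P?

0.0103

Given the total, each event is independently from source P with probability p = λ_P/(λ_P+λ_Q) = 1.4/3 ≈ 0.4667.
So K ~ Binomial(6, 1.4/3): P(K = 6) = C(6,6) · (1.4/3)^6 · (1.6/3)^0 ≈ 0.0103.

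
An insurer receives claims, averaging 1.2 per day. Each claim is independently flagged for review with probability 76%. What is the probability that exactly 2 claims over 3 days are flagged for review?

Thinning: the claims that are flagged for review themselves form a Poisson process with rate 0.76 × 1.2 = 0.912 per day.
Over the interval, μ = 0.912 × 3 = 2.736 (3 days).
P(N = 2) = e^(−2.736) · 2.736^2/2! ≈ 0.2426.

0.2426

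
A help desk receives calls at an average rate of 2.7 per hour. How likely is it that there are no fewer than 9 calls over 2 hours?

Over the interval, μ = 2.7 × 2 = 5.4 (2 hours).
P(N ≥ 9) = 1 − P(N ≤ 8) = 1 − Σ_{j=0}^{8} e^(−μ) μ^j/j! ≈ 0.0973.

0.0973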